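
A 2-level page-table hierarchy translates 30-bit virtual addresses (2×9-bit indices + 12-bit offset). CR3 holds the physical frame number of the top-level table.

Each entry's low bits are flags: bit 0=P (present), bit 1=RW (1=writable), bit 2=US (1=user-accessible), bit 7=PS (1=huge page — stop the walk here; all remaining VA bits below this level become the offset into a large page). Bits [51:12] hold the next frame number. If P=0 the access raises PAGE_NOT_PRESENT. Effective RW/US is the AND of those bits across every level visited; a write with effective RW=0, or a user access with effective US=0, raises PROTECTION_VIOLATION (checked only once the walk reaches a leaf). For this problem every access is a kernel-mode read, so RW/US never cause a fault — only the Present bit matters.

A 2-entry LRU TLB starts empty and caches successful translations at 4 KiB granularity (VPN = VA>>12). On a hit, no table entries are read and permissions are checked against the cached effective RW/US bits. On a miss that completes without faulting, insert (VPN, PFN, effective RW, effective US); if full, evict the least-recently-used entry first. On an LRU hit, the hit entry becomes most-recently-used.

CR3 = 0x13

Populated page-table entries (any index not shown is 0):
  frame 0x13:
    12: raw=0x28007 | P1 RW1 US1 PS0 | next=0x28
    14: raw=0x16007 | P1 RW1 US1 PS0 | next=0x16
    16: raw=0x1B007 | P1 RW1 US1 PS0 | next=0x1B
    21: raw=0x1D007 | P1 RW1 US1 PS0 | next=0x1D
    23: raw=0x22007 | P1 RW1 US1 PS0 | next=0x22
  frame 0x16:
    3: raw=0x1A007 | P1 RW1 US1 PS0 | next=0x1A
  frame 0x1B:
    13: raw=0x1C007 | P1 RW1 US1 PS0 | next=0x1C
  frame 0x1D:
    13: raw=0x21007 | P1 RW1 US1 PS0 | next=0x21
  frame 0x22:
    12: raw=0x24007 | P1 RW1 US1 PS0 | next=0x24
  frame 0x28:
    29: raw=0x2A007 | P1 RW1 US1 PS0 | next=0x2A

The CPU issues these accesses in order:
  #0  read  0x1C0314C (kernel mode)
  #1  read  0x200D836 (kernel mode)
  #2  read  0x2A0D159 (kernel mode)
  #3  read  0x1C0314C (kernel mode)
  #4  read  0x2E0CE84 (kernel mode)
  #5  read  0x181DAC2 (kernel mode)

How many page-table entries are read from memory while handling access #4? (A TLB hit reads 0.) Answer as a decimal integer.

Walk each access:
#0 VA=0x1C0314C (r,kernel):
  [0] read 0x13 idx=14: raw=0x16007 flags P=1 W=1 U=1 S=0
  [1] read 0x16 idx=3: raw=0x1A007 flags P=1 W=1 U=1 S=0
  ✓ 0x1A14C  — 2 lookups
#1 VA=0x200D836 (r,kernel):
  [0] read 0x13 idx=16: raw=0x1B007 flags P=1 W=1 U=1 S=0
  [1] read 0x1B idx=13: raw=0x1C007 flags P=1 W=1 U=1 S=0
  ✓ 0x1C836  — 2 lookups
#2 VA=0x2A0D159 (r,kernel):
  [0] read 0x13 idx=21: raw=0x1D007 flags P=1 W=1 U=1 S=0
  [1] read 0x1D idx=13: raw=0x21007 flags P=1 W=1 U=1 S=0
  ✓ 0x21159  — 2 lookups
#3 VA=0x1C0314C (r,kernel):
  [0] read 0x13 idx=14: raw=0x16007 flags P=1 W=1 U=1 S=0
  [1] read 0x16 idx=3: raw=0x1A007 flags P=1 W=1 U=1 S=0
  ✓ 0x1A14C  — 2 lookups
#4 VA=0x2E0CE84 (r,kernel):
  [0] read 0x13 idx=23: raw=0x22007 flags P=1 W=1 U=1 S=0
  [1] read 0x22 idx=12: raw=0x24007 flags P=1 W=1 U=1 S=0
  ✓ 0x24E84  — 2 lookups
#5 VA=0x181DAC2 (r,kernel):
  [0] read 0x13 idx=12: raw=0x28007 flags P=1 W=1 U=1 S=0
  [1] read 0x28 idx=29: raw=0x2A007 flags P=1 W=1 U=1 S=0
  ✓ 0x2AAC2  — 2 lookups

Entries read for #4: 2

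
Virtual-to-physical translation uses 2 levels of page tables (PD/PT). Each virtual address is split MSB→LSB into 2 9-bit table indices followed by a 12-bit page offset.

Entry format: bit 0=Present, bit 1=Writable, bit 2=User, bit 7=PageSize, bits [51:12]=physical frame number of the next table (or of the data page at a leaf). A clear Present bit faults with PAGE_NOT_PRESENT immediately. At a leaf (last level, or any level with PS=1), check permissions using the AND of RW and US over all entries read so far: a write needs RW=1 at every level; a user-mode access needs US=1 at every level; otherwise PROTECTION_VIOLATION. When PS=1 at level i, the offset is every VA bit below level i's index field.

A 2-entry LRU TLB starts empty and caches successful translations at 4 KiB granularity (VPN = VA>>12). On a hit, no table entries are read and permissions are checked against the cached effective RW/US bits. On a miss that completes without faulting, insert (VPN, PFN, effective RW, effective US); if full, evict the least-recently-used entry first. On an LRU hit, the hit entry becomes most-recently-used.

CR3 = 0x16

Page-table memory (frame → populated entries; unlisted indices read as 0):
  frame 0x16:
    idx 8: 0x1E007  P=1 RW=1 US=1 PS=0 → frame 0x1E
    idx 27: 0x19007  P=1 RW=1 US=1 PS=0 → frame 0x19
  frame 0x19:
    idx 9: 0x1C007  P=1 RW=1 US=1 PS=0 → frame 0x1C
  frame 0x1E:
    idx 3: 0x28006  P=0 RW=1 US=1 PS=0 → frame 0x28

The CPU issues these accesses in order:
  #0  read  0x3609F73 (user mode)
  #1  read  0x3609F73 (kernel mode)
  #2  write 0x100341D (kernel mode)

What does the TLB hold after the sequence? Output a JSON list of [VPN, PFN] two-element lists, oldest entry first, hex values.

Trace:
#0 VA=0x3609F73 (r,user):
  L0: frame=0x16 idx=27 entry=0x19007 [P=1 RW=1 US=1 PS=0]
  L1: frame=0x19 idx=9 entry=0x1C007 [P=1 RW=1 US=1 PS=0]
  ✓ 0x1CF73  — 2 lookups
#1 VA=0x3609F73 (r,kernel):
  TLB hit vpn=0x3609 → PA=0x1CF73
#2 VA=0x100341D (w,kernel):
  L0: frame=0x16 idx=8 entry=0x1E007 [P=1 RW=1 US=1 PS=0]
  L1: frame=0x1E idx=3 entry=0x28006 [P=0 RW=1 US=1 PS=0]
  ✗ PAGE_NOT_PRESENT  [2 reads]

TLB: [["0x3609", "0x1C"]]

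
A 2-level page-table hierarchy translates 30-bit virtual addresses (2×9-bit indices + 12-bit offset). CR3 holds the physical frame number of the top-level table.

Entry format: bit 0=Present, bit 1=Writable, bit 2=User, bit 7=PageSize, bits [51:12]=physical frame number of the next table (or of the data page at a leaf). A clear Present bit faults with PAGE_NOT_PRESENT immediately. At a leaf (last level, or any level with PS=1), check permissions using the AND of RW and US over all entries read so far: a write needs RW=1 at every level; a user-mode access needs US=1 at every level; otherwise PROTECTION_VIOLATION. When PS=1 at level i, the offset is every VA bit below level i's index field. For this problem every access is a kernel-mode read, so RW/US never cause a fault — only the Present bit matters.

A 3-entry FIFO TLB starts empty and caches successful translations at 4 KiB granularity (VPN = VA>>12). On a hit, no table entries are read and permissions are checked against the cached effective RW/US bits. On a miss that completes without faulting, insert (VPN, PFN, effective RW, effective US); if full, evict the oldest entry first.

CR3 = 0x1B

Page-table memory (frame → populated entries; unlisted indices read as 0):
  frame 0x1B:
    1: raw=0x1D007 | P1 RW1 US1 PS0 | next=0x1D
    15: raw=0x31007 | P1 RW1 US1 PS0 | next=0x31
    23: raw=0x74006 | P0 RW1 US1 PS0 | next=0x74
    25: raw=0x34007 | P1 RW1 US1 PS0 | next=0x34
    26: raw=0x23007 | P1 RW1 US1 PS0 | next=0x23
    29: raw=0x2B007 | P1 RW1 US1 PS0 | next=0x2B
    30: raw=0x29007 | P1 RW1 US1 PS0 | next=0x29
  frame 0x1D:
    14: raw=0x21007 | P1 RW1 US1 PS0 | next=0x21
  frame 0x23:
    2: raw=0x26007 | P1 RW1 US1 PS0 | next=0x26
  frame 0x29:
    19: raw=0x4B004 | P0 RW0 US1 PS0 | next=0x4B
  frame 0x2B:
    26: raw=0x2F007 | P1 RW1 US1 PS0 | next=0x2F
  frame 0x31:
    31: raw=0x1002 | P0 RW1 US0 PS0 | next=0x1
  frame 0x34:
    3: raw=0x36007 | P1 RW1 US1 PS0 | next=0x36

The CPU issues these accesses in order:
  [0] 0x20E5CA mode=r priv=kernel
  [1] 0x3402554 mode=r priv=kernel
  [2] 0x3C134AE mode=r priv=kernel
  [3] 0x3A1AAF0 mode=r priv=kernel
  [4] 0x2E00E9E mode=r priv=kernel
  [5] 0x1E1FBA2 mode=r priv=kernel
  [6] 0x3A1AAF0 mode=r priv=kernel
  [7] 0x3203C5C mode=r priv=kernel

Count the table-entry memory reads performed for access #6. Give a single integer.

Trace:
#0 VA=0x20E5CA (r,kernel):
  [0] read 0x1B idx=1: raw=0x1D007 flags P=1 W=1 U=1 S=0
  [1] read 0x1D idx=14: raw=0x21007 flags P=1 W=1 U=1 S=0
  ✓ 0x215CA  — 2 lookups
#1 VA=0x3402554 (r,kernel):
  [0] read 0x1B idx=26: raw=0x23007 flags P=1 W=1 U=1 S=0
  [1] read 0x23 idx=2: raw=0x26007 flags P=1 W=1 U=1 S=0
  ✓ 0x26554  — 2 lookups
#2 VA=0x3C134AE (r,kernel):
  [0] read 0x1B idx=30: raw=0x29007 flags P=1 W=1 U=1 S=0
  [1] read 0x29 idx=19: raw=0x4B004 flags P=0 W=0 U=1 S=0
  ✗ PAGE_NOT_PRESENT  [2 reads]
#3 VA=0x3A1AAF0 (r,kernel):
  [0] read 0x1B idx=29: raw=0x2B007 flags P=1 W=1 U=1 S=0
  [1] read 0x2B idx=26: raw=0x2F007 flags P=1 W=1 U=1 S=0
  ✓ 0x2FAF0  — 2 lookups
#4 VA=0x2E00E9E (r,kernel):
  [0] read 0x1B idx=23: raw=0x74006 flags P=0 W=1 U=1 S=0
  ✗ PAGE_NOT_PRESENT  [1 reads]
#5 VA=0x1E1FBA2 (r,kernel):
  [0] read 0x1B idx=15: raw=0x31007 flags P=1 W=1 U=1 S=0
  [1] read 0x31 idx=31: raw=0x1002 flags P=0 W=1 U=0 S=0
  ✗ PAGE_NOT_PRESENT  [2 reads]
#6 VA=0x3A1AAF0 (r,kernel):
  TLB hit vpn=0x3A1A → PA=0x2FAF0
#7 VA=0x3203C5C (r,kernel):
  [0] read 0x1B idx=25: raw=0x34007 flags P=1 W=1 U=1 S=0
  [1] read 0x34 idx=3: raw=0x36007 flags P=1 W=1 U=1 S=0
  ✓ 0x36C5C  — 2 lookups

Entries read for #6: 0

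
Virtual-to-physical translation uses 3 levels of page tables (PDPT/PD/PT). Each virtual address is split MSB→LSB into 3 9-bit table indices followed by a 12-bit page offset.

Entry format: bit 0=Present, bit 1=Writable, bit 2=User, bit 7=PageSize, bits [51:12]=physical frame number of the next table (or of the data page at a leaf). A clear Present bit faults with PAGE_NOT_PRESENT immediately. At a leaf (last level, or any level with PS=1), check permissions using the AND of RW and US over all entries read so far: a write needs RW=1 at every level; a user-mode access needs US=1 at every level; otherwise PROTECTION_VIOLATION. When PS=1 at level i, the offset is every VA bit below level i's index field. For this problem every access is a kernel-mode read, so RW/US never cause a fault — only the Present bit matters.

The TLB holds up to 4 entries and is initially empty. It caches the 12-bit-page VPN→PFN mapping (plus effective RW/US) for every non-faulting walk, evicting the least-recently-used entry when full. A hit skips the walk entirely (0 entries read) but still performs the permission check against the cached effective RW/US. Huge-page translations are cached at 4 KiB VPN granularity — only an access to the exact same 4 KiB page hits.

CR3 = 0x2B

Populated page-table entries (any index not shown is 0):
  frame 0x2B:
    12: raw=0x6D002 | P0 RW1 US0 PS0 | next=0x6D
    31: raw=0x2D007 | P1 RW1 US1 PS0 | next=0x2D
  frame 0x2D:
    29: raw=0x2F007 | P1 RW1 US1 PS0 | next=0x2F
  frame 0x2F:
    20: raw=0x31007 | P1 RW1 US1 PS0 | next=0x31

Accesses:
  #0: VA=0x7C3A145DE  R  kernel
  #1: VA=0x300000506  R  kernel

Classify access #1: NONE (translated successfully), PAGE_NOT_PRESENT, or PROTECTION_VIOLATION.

Walk each access:
#0 VA=0x7C3A145DE (r,kernel):
  [0] read 0x2B idx=31: raw=0x2D007 flags P=1 W=1 U=1 S=0
  [1] read 0x2D idx=29: raw=0x2F007 flags P=1 W=1 U=1 S=0
  [2] read 0x2F idx=20: raw=0x31007 flags P=1 W=1 U=1 S=0
  ⇒ phys 0x315DE  [3 reads]
#1 VA=0x300000506 (r,kernel):
  [0] read 0x2B idx=12: raw=0x6D002 flags P=0 W=1 U=0 S=0
  → PAGE_NOT_PRESENT  (1 entries read)

Access #1 fault: PAGE_NOT_PRESENT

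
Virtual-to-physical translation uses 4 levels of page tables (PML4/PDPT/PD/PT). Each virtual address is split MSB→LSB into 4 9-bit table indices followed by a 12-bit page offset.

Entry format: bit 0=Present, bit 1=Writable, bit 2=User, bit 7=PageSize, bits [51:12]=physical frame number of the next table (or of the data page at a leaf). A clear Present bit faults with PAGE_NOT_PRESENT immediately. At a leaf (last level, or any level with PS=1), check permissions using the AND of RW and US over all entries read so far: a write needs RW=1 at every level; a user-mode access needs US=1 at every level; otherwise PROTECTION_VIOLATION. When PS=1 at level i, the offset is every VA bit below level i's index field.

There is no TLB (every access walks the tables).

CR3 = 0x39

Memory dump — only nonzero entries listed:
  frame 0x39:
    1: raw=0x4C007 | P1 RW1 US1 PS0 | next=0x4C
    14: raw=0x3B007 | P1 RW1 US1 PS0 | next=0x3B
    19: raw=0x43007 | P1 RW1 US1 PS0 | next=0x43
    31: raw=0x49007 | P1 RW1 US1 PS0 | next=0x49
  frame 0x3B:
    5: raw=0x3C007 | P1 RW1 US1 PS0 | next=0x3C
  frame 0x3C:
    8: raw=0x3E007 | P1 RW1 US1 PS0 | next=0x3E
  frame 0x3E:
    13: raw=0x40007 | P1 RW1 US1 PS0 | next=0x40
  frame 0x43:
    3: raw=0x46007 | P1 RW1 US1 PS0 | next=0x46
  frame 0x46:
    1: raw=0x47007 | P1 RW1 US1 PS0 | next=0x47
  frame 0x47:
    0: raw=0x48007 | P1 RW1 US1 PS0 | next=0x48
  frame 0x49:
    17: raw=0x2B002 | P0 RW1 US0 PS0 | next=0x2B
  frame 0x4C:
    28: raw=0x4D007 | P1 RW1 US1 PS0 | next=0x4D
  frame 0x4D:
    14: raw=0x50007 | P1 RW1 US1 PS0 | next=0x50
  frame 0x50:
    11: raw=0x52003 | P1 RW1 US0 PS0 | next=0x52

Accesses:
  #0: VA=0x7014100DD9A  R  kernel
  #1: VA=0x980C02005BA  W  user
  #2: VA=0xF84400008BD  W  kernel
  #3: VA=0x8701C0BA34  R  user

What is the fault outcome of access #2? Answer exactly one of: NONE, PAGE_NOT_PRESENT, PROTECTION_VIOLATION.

Trace:
#0 VA=0x7014100DD9A (r,kernel):
  [0] read 0x39 idx=14: raw=0x3B007 flags P=1 W=1 U=1 S=0
  [1] read 0x3B idx=5: raw=0x3C007 flags P=1 W=1 U=1 S=0
  [2] read 0x3C idx=8: raw=0x3E007 flags P=1 W=1 U=1 S=0
  [3] read 0x3E idx=13: raw=0x40007 flags P=1 W=1 U=1 S=0
  → PA=0x40D9A  (4 entries read)
#1 VA=0x980C02005BA (w,user):
  [0] read 0x39 idx=19: raw=0x43007 flags P=1 W=1 U=1 S=0
  [1] read 0x43 idx=3: raw=0x46007 flags P=1 W=1 U=1 S=0
  [2] read 0x46 idx=1: raw=0x47007 flags P=1 W=1 U=1 S=0
  [3] read 0x47 idx=0: raw=0x48007 flags P=1 W=1 U=1 S=0
  → PA=0x485BA  (4 entries read)
#2 VA=0xF84400008BD (w,kernel):
  [0] read 0x39 idx=31: raw=0x49007 flags P=1 W=1 U=1 S=0
  [1] read 0x49 idx=17: raw=0x2B002 flags P=0 W=1 U=0 S=0
  ⇒ fault: PAGE_NOT_PRESENT  — 2 lookups
#3 VA=0x8701C0BA34 (r,user):
  [0] read 0x39 idx=1: raw=0x4C007 flags P=1 W=1 U=1 S=0
  [1] read 0x4C idx=28: raw=0x4D007 flags P=1 W=1 U=1 S=0
  [2] read 0x4D idx=14: raw=0x50007 flags P=1 W=1 U=1 S=0
  [3] read 0x50 idx=11: raw=0x52003 flags P=1 W=1 U=0 S=0
  ⇒ fault: PROTECTION_VIOLATION  — 4 lookups

Access #2 fault: PAGE_NOT_PRESENT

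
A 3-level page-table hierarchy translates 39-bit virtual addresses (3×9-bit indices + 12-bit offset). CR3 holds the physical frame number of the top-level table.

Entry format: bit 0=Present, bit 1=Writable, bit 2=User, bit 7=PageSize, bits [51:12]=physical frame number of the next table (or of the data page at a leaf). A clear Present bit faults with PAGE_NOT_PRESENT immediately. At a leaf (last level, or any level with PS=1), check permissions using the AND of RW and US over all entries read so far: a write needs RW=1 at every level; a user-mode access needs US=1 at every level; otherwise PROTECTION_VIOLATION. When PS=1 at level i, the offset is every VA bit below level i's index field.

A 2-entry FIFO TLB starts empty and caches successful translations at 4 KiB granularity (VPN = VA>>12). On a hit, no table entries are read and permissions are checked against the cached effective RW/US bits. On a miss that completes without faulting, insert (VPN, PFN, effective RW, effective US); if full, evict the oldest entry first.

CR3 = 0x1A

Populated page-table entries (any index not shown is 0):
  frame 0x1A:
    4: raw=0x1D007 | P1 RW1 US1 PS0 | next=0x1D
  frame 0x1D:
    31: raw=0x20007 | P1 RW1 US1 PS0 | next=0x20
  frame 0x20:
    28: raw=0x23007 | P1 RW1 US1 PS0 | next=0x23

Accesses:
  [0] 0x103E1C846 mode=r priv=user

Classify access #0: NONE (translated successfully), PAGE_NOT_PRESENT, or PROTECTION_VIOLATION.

Walk each access:
#0 VA=0x103E1C846 (r,user):
  lvl0: tbl 0x1A, slot 4 ⇒ 0x1D007 (P1/RW1/US1/PS0)
  lvl1: tbl 0x1D, slot 31 ⇒ 0x20007 (P1/RW1/US1/PS0)
  lvl2: tbl 0x20, slot 28 ⇒ 0x23007 (P1/RW1/US1/PS0)
  → PA=0x23846  (3 entries read)

Access #0 fault: NONE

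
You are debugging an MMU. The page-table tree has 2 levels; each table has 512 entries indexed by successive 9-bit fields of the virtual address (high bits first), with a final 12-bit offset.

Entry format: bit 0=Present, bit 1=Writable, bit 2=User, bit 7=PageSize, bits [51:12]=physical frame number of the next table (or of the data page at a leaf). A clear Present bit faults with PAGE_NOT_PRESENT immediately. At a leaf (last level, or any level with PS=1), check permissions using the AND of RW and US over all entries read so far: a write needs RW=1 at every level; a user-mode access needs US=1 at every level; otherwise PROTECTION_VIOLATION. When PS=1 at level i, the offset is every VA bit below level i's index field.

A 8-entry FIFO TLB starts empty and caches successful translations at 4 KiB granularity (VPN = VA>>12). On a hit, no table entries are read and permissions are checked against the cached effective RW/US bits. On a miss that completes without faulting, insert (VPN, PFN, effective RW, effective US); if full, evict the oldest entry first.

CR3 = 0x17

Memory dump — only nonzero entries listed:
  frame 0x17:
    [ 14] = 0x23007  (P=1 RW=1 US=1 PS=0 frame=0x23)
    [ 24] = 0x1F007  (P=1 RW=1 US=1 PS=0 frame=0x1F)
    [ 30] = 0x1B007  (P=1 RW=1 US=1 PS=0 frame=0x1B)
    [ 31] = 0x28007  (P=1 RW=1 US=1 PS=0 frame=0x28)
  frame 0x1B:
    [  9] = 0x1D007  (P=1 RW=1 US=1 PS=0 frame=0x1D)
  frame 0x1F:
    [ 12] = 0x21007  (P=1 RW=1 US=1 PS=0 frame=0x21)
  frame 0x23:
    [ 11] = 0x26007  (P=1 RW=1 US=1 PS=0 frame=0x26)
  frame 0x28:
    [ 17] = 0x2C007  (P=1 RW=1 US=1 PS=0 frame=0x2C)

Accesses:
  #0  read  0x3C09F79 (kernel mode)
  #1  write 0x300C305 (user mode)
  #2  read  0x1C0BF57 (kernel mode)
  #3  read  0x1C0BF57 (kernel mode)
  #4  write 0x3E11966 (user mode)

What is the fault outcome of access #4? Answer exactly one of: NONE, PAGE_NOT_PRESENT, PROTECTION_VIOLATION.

Trace:
#0 VA=0x3C09F79 (r,kernel):
  [0] read 0x17 idx=30: raw=0x1B007 flags P=1 W=1 U=1 S=0
  [1] read 0x1B idx=9: raw=0x1D007 flags P=1 W=1 U=1 S=0
  → PA=0x1DF79  (2 entries read)
#1 VA=0x300C305 (w,user):
  [0] read 0x17 idx=24: raw=0x1F007 flags P=1 W=1 U=1 S=0
  [1] read 0x1F idx=12: raw=0x21007 flags P=1 W=1 U=1 S=0
  → PA=0x21305  (2 entries read)
#2 VA=0x1C0BF57 (r,kernel):
  [0] read 0x17 idx=14: raw=0x23007 flags P=1 W=1 U=1 S=0
  [1] read 0x23 idx=11: raw=0x26007 flags P=1 W=1 U=1 S=0
  → PA=0x26F57  (2 entries read)
#3 VA=0x1C0BF57 (r,kernel):
  TLB hit vpn=0x1C0B → PA=0x26F57
#4 VA=0x3E11966 (w,user):
  [0] read 0x17 idx=31: raw=0x28007 flags P=1 W=1 U=1 S=0
  [1] read 0x28 idx=17: raw=0x2C007 flags P=1 W=1 U=1 S=0
  → PA=0x2C966  (2 entries read)

Access #4 fault: NONE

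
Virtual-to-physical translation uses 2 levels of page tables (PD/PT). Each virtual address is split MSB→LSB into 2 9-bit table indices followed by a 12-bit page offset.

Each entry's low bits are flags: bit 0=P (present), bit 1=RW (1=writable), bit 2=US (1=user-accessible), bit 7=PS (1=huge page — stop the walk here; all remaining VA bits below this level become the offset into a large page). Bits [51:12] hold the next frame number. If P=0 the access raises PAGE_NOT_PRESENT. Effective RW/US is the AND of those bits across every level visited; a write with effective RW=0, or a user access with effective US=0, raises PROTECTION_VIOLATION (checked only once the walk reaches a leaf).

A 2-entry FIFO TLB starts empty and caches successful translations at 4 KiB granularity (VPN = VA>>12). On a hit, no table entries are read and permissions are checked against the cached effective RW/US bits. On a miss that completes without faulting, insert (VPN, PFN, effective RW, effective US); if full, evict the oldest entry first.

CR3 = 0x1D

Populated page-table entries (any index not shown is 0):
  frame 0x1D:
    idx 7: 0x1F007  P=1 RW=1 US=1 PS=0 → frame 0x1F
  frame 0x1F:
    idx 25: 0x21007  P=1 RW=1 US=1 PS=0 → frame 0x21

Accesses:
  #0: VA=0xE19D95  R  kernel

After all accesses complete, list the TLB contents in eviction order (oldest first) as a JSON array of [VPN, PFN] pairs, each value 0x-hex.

Trace:
#0 VA=0xE19D95 (r,kernel):
  L0 @0x1D[7] → 0x1F007  P=1,RW=1,US=1,PS=0
  L1 @0x1F[25] → 0x21007  P=1,RW=1,US=1,PS=0
  ✓ 0x21D95  — 2 lookups

TLB: [["0xE19", "0x21"]]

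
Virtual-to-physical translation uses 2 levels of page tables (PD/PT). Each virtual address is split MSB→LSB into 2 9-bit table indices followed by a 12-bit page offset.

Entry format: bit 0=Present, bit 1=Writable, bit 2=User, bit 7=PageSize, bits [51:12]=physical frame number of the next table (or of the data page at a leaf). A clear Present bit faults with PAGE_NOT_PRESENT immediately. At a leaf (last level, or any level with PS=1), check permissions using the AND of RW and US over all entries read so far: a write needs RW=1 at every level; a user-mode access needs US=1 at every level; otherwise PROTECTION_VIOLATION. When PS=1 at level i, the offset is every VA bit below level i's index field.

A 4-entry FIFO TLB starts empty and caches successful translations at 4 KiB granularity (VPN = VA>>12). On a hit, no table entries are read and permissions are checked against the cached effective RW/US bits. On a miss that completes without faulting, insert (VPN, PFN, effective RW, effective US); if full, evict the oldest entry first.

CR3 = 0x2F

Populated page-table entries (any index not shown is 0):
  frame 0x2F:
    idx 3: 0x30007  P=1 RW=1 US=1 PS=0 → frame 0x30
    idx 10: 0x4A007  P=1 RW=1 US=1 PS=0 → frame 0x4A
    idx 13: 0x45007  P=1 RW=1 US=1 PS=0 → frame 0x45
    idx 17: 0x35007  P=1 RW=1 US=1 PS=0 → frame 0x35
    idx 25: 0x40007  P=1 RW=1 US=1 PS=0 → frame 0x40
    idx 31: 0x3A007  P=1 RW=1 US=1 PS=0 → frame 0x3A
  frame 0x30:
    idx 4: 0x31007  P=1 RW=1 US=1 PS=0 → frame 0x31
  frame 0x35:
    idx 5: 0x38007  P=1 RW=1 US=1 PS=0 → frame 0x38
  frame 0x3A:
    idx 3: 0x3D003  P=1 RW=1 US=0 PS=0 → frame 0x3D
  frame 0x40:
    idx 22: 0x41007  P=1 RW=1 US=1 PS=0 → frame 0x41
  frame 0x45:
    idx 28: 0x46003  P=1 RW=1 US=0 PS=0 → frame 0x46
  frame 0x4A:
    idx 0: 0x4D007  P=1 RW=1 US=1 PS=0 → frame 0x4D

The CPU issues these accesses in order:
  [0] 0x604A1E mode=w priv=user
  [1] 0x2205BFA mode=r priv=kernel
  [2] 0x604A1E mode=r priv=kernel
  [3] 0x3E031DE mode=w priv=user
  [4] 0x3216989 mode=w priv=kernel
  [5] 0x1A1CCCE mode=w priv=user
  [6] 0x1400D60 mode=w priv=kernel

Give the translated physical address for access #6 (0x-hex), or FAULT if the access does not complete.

Walk each access:
#0 VA=0x604A1E (w,user):
  [0] read 0x2F idx=3: raw=0x30007 flags P=1 W=1 U=1 S=0
  [1] read 0x30 idx=4: raw=0x31007 flags P=1 W=1 U=1 S=0
  ✓ 0x31A1E  — 2 lookups
#1 VA=0x2205BFA (r,kernel):
  [0] read 0x2F idx=17: raw=0x35007 flags P=1 W=1 U=1 S=0
  [1] read 0x35 idx=5: raw=0x38007 flags P=1 W=1 U=1 S=0
  ✓ 0x38BFA  — 2 lookups
#2 VA=0x604A1E (r,kernel):
  TLB hit vpn=0x604 → PA=0x31A1E
#3 VA=0x3E031DE (w,user):
  [0] read 0x2F idx=31: raw=0x3A007 flags P=1 W=1 U=1 S=0
  [1] read 0x3A idx=3: raw=0x3D003 flags P=1 W=1 U=0 S=0
  ⇒ fault: PROTECTION_VIOLATION  — 2 lookups
#4 VA=0x3216989 (w,kernel):
  [0] read 0x2F idx=25: raw=0x40007 flags P=1 W=1 U=1 S=0
  [1] read 0x40 idx=22: raw=0x41007 flags P=1 W=1 U=1 S=0
  ✓ 0x41989  — 2 lookups
#5 VA=0x1A1CCCE (w,user):
  [0] read 0x2F idx=13: raw=0x45007 flags P=1 W=1 U=1 S=0
  [1] read 0x45 idx=28: raw=0x46003 flags P=1 W=1 U=0 S=0
  ⇒ fault: PROTECTION_VIOLATION  — 2 lookups
#6 VA=0x1400D60 (w,kernel):
  [0] read 0x2F idx=10: raw=0x4A007 flags P=1 W=1 U=1 S=0
  [1] read 0x4A idx=0: raw=0x4D007 flags P=1 W=1 U=1 S=0
  ✓ 0x4DD60  — 2 lookups

Access #6 PA: 0x4DD60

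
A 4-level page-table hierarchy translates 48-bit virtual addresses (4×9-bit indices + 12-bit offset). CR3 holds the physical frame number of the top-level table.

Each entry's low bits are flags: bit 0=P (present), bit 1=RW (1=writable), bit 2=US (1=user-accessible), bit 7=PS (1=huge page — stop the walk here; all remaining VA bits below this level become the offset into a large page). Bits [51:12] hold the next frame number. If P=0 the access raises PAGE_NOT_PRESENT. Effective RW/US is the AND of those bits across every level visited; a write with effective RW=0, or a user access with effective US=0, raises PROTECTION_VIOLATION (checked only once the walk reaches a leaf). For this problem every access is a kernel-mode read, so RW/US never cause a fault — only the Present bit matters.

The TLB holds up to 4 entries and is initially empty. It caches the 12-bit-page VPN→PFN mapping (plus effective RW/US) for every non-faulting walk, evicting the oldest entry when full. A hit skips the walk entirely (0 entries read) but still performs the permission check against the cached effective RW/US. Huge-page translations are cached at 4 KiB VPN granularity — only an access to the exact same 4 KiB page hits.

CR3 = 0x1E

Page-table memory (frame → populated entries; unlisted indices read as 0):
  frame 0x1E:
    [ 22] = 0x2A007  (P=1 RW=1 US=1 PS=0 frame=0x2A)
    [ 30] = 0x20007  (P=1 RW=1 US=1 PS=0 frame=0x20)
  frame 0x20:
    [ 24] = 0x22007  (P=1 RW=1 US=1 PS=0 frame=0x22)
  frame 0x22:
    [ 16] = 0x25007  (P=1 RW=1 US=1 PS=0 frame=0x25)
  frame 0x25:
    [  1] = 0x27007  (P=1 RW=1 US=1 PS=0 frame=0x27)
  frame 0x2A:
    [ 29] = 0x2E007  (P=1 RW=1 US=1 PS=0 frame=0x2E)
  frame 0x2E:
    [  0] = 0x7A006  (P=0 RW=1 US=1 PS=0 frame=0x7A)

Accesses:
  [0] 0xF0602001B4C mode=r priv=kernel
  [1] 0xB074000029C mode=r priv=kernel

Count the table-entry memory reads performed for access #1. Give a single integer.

Walk each access:
#0 VA=0xF0602001B4C (r,kernel):
  L0: frame=0x1E idx=30 entry=0x20007 [P=1 RW=1 US=1 PS=0]
  L1: frame=0x20 idx=24 entry=0x22007 [P=1 RW=1 US=1 PS=0]
  L2: frame=0x22 idx=16 entry=0x25007 [P=1 RW=1 US=1 PS=0]
  L3: frame=0x25 idx=1 entry=0x27007 [P=1 RW=1 US=1 PS=0]
  ✓ 0x27B4C  — 4 lookups
#1 VA=0xB074000029C (r,kernel):
  L0: frame=0x1E idx=22 entry=0x2A007 [P=1 RW=1 US=1 PS=0]
  L1: frame=0x2A idx=29 entry=0x2E007 [P=1 RW=1 US=1 PS=0]
  L2: frame=0x2E idx=0 entry=0x7A006 [P=0 RW=1 US=1 PS=0]
  → PAGE_NOT_PRESENT  (3 entries read)

Entries read for #1: 3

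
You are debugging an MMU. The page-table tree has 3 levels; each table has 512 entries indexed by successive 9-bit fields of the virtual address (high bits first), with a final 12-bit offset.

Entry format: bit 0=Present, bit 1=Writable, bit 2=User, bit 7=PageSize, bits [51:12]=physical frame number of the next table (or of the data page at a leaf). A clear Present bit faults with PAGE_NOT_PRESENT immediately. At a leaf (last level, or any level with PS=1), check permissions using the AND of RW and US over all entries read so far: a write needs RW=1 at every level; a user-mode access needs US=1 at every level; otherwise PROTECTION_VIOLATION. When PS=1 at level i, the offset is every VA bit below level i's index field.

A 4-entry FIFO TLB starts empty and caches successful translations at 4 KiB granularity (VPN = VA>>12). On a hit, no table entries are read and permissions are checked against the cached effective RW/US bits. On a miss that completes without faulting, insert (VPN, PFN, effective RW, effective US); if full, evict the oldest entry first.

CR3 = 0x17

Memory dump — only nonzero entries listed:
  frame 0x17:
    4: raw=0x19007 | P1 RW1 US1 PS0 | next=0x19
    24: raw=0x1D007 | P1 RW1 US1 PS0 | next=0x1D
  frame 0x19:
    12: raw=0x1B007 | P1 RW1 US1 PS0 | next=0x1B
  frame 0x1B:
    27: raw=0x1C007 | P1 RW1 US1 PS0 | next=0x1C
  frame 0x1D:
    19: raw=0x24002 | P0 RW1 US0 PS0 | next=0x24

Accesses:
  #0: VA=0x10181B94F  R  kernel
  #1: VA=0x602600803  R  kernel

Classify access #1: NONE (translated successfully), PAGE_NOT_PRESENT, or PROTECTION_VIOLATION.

Trace:
#0 VA=0x10181B94F (r,kernel):
  L0 @0x17[4] → 0x19007  P=1,RW=1,US=1,PS=0
  L1 @0x19[12] → 0x1B007  P=1,RW=1,US=1,PS=0
  L2 @0x1B[27] → 0x1C007  P=1,RW=1,US=1,PS=0
  ✓ 0x1C94F  — 3 lookups
#1 VA=0x602600803 (r,kernel):
  L0 @0x17[24] → 0x1D007  P=1,RW=1,US=1,PS=0
  L1 @0x1D[19] → 0x24002  P=0,RW=1,US=0,PS=0
  → PAGE_NOT_PRESENT  (2 entries read)

Access #1 fault: PAGE_NOT_PRESENT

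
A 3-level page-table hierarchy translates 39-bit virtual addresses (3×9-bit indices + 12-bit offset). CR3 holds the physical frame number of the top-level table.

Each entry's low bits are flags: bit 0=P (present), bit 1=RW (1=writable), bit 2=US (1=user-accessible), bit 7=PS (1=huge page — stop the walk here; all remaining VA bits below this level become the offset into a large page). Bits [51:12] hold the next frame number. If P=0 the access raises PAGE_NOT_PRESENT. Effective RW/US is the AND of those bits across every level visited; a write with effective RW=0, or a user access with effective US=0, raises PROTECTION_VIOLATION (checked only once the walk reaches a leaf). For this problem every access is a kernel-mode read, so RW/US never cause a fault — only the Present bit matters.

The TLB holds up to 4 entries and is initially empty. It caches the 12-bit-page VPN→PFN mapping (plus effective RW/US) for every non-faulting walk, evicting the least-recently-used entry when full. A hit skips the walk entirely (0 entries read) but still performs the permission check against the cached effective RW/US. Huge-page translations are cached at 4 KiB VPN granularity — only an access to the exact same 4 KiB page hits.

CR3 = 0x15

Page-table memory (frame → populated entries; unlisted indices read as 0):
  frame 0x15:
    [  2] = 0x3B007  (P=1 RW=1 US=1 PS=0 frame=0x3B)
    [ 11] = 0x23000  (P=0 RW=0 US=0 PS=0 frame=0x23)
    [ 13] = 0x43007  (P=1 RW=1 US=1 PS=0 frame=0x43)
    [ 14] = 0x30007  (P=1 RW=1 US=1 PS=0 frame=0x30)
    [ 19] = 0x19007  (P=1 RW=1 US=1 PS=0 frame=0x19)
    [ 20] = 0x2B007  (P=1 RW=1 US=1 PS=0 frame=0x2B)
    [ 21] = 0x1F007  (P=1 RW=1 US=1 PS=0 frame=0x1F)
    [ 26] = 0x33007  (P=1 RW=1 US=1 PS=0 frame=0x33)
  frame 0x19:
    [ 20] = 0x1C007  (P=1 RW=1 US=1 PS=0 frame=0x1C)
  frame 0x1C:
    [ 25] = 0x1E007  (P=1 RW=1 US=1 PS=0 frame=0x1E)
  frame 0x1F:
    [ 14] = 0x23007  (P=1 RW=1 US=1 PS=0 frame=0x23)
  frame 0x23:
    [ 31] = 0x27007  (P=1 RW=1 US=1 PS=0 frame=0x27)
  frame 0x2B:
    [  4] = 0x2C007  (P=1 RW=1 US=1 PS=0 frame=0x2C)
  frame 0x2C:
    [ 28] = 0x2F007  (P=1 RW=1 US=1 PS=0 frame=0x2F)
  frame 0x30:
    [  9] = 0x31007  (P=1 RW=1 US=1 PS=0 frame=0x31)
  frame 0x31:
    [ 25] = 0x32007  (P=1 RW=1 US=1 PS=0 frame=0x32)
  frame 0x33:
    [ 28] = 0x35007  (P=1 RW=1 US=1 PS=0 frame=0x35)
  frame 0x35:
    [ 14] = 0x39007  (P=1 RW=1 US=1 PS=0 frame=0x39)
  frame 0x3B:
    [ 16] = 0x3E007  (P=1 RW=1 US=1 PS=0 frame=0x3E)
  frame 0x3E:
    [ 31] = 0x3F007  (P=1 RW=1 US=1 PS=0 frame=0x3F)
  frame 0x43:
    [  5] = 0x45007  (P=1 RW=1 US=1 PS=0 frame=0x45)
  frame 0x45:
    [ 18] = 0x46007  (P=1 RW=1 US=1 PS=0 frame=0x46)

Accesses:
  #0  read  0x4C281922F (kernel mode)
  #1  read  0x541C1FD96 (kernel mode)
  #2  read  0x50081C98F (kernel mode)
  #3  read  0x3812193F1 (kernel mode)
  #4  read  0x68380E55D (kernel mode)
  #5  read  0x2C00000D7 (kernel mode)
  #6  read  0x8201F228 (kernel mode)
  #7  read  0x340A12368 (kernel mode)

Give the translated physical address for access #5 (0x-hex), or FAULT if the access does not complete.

Walk each access:
#0 VA=0x4C281922F (r,kernel):
  lvl0: tbl 0x15, slot 19 ⇒ 0x19007 (P1/RW1/US1/PS0)
  lvl1: tbl 0x19, slot 20 ⇒ 0x1C007 (P1/RW1/US1/PS0)
  lvl2: tbl 0x1C, slot 25 ⇒ 0x1E007 (P1/RW1/US1/PS0)
  ⇒ phys 0x1E22F  [3 reads]
#1 VA=0x541C1FD96 (r,kernel):
  lvl0: tbl 0x15, slot 21 ⇒ 0x1F007 (P1/RW1/US1/PS0)
  lvl1: tbl 0x1F, slot 14 ⇒ 0x23007 (P1/RW1/US1/PS0)
  lvl2: tbl 0x23, slot 31 ⇒ 0x27007 (P1/RW1/US1/PS0)
  ⇒ phys 0x27D96  [3 reads]
#2 VA=0x50081C98F (r,kernel):
  lvl0: tbl 0x15, slot 20 ⇒ 0x2B007 (P1/RW1/US1/PS0)
  lvl1: tbl 0x2B, slot 4 ⇒ 0x2C007 (P1/RW1/US1/PS0)
  lvl2: tbl 0x2C, slot 28 ⇒ 0x2F007 (P1/RW1/US1/PS0)
  ⇒ phys 0x2F98F  [3 reads]
#3 VA=0x3812193F1 (r,kernel):
  lvl0: tbl 0x15, slot 14 ⇒ 0x30007 (P1/RW1/US1/PS0)
  lvl1: tbl 0x30, slot 9 ⇒ 0x31007 (P1/RW1/US1/PS0)
  lvl2: tbl 0x31, slot 25 ⇒ 0x32007 (P1/RW1/US1/PS0)
  ⇒ phys 0x323F1  [3 reads]
#4 VA=0x68380E55D (r,kernel):
  lvl0: tbl 0x15, slot 26 ⇒ 0x33007 (P1/RW1/US1/PS0)
  lvl1: tbl 0x33, slot 28 ⇒ 0x35007 (P1/RW1/US1/PS0)
  lvl2: tbl 0x35, slot 14 ⇒ 0x39007 (P1/RW1/US1/PS0)
  ⇒ phys 0x3955D  [3 reads]
#5 VA=0x2C00000D7 (r,kernel):
  lvl0: tbl 0x15, slot 11 ⇒ 0x23000 (P0/RW0/US0/PS0)
  ⇒ fault: PAGE_NOT_PRESENT  — 1 lookups
#6 VA=0x8201F228 (r,kernel):
  lvl0: tbl 0x15, slot 2 ⇒ 0x3B007 (P1/RW1/US1/PS0)
  lvl1: tbl 0x3B, slot 16 ⇒ 0x3E007 (P1/RW1/US1/PS0)
  lvl2: tbl 0x3E, slot 31 ⇒ 0x3F007 (P1/RW1/US1/PS0)
  ⇒ phys 0x3F228  [3 reads]
#7 VA=0x340A12368 (r,kernel):
  lvl0: tbl 0x15, slot 13 ⇒ 0x43007 (P1/RW1/US1/PS0)
  lvl1: tbl 0x43, slot 5 ⇒ 0x45007 (P1/RW1/US1/PS0)
  lvl2: tbl 0x45, slot 18 ⇒ 0x46007 (P1/RW1/US1/PS0)
  ⇒ phys 0x46368  [3 reads]

Access #5 PA: FAULT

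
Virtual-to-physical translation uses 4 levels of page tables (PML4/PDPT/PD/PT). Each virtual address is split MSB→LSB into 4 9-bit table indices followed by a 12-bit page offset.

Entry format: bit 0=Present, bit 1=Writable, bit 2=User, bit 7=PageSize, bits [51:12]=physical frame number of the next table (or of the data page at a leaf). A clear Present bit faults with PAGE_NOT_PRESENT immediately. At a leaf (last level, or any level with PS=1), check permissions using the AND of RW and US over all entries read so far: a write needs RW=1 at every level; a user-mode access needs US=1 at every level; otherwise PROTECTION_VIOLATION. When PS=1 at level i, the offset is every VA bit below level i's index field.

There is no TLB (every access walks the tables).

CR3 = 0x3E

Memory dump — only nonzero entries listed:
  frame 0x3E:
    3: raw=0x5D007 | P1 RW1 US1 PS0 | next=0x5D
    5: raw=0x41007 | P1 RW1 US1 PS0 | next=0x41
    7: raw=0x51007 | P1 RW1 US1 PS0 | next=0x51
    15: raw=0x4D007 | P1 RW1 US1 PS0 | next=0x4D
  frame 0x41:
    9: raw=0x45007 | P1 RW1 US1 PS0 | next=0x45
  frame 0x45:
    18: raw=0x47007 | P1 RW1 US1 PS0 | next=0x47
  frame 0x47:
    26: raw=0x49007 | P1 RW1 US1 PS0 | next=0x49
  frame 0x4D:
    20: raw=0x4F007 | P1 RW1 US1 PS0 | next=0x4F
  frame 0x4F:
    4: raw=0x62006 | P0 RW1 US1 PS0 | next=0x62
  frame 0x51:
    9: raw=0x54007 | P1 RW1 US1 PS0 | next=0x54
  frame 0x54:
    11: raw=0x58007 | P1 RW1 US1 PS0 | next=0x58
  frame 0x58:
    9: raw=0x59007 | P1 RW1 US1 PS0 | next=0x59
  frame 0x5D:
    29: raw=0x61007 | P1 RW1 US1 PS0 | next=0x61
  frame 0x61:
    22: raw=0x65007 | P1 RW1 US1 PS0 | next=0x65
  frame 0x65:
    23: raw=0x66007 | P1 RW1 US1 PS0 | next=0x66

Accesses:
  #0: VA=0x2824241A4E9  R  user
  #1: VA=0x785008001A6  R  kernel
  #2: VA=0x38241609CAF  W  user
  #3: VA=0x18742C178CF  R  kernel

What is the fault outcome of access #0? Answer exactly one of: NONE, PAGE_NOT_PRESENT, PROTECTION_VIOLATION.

Walk each access:
#0 VA=0x2824241A4E9 (r,user):
  L0 @0x3E[5] → 0x41007  P=1,RW=1,US=1,PS=0
  L1 @0x41[9] → 0x45007  P=1,RW=1,US=1,PS=0
  L2 @0x45[18] → 0x47007  P=1,RW=1,US=1,PS=0
  L3 @0x47[26] → 0x49007  P=1,RW=1,US=1,PS=0
  ⇒ phys 0x494E9  [4 reads]
#1 VA=0x785008001A6 (r,kernel):
  L0 @0x3E[15] → 0x4D007  P=1,RW=1,US=1,PS=0
  L1 @0x4D[20] → 0x4F007  P=1,RW=1,US=1,PS=0
  L2 @0x4F[4] → 0x62006  P=0,RW=1,US=1,PS=0
  → PAGE_NOT_PRESENT  (3 entries read)
#2 VA=0x38241609CAF (w,user):
  L0 @0x3E[7] → 0x51007  P=1,RW=1,US=1,PS=0
  L1 @0x51[9] → 0x54007  P=1,RW=1,US=1,PS=0
  L2 @0x54[11] → 0x58007  P=1,RW=1,US=1,PS=0
  L3 @0x58[9] → 0x59007  P=1,RW=1,US=1,PS=0
  ⇒ phys 0x59CAF  [4 reads]
#3 VA=0x18742C178CF (r,kernel):
  L0 @0x3E[3] → 0x5D007  P=1,RW=1,US=1,PS=0
  L1 @0x5D[29] → 0x61007  P=1,RW=1,US=1,PS=0
  L2 @0x61[22] → 0x65007  P=1,RW=1,US=1,PS=0
  L3 @0x65[23] → 0x66007  P=1,RW=1,US=1,PS=0
  ⇒ phys 0x668CF  [4 reads]

Access #0 fault: NONE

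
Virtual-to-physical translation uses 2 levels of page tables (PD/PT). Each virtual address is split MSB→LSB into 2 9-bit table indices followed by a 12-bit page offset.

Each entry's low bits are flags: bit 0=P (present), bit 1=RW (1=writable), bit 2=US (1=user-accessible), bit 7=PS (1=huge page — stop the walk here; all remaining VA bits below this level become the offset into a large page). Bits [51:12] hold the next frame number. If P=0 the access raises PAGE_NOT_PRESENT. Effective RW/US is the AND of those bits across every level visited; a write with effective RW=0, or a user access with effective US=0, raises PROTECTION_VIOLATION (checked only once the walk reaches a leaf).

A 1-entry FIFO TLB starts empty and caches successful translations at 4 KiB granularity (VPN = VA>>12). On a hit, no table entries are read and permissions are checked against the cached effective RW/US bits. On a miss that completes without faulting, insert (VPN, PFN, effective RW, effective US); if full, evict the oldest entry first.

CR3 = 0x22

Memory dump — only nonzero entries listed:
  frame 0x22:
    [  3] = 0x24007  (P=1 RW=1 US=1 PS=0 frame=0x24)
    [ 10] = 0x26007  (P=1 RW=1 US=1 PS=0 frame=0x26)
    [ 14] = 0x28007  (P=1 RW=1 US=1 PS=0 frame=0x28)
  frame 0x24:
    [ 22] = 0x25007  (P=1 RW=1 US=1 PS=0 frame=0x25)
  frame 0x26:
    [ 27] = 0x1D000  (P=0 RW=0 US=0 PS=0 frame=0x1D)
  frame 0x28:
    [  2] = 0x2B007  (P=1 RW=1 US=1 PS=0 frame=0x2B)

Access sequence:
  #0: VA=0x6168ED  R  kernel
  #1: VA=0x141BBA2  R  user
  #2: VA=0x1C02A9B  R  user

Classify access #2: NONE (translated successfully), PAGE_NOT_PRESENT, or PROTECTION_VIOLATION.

Walk each access:
#0 VA=0x6168ED (r,kernel):
  [0] read 0x22 idx=3: raw=0x24007 flags P=1 W=1 U=1 S=0
  [1] read 0x24 idx=22: raw=0x25007 flags P=1 W=1 U=1 S=0
  ✓ 0x258ED  — 2 lookups
#1 VA=0x141BBA2 (r,user):
  [0] read 0x22 idx=10: raw=0x26007 flags P=1 W=1 U=1 S=0
  [1] read 0x26 idx=27: raw=0x1D000 flags P=0 W=0 U=0 S=0
  → PAGE_NOT_PRESENT  (2 entries read)
#2 VA=0x1C02A9B (r,user):
  [0] read 0x22 idx=14: raw=0x28007 flags P=1 W=1 U=1 S=0
  [1] read 0x28 idx=2: raw=0x2B007 flags P=1 W=1 U=1 S=0
  ✓ 0x2BA9B  — 2 lookups

Access #2 fault: NONE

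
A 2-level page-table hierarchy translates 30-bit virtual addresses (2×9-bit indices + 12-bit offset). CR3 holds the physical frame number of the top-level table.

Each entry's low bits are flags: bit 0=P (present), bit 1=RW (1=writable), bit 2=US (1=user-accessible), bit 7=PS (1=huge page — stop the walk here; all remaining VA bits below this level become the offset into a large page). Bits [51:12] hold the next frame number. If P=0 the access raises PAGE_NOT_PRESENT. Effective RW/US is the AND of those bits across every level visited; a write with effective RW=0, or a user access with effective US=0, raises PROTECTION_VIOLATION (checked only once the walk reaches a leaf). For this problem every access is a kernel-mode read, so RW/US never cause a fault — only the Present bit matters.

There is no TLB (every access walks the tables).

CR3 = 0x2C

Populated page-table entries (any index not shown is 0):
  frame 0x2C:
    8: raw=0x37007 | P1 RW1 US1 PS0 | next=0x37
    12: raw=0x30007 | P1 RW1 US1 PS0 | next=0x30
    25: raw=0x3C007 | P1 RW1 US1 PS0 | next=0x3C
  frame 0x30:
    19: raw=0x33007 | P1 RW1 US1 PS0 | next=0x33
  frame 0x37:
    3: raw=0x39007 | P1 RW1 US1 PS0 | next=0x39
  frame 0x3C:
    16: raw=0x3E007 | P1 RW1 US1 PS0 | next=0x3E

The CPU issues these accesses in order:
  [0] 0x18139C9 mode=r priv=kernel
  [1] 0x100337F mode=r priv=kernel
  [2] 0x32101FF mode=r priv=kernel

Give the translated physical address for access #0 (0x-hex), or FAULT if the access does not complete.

Per-access translation:
#0 VA=0x18139C9 (r,kernel):
  L0: frame=0x2C idx=12 entry=0x30007 [P=1 RW=1 US=1 PS=0]
  L1: frame=0x30 idx=19 entry=0x33007 [P=1 RW=1 US=1 PS=0]
  ✓ 0x339C9  — 2 lookups
#1 VA=0x100337F (r,kernel):
  L0: frame=0x2C idx=8 entry=0x37007 [P=1 RW=1 US=1 PS=0]
  L1: frame=0x37 idx=3 entry=0x39007 [P=1 RW=1 US=1 PS=0]
  ✓ 0x3937F  — 2 lookups
#2 VA=0x32101FF (r,kernel):
  L0: frame=0x2C idx=25 entry=0x3C007 [P=1 RW=1 US=1 PS=0]
  L1: frame=0x3C idx=16 entry=0x3E007 [P=1 RW=1 US=1 PS=0]
  ✓ 0x3E1FF  — 2 lookups

Access #0 PA: 0x339C9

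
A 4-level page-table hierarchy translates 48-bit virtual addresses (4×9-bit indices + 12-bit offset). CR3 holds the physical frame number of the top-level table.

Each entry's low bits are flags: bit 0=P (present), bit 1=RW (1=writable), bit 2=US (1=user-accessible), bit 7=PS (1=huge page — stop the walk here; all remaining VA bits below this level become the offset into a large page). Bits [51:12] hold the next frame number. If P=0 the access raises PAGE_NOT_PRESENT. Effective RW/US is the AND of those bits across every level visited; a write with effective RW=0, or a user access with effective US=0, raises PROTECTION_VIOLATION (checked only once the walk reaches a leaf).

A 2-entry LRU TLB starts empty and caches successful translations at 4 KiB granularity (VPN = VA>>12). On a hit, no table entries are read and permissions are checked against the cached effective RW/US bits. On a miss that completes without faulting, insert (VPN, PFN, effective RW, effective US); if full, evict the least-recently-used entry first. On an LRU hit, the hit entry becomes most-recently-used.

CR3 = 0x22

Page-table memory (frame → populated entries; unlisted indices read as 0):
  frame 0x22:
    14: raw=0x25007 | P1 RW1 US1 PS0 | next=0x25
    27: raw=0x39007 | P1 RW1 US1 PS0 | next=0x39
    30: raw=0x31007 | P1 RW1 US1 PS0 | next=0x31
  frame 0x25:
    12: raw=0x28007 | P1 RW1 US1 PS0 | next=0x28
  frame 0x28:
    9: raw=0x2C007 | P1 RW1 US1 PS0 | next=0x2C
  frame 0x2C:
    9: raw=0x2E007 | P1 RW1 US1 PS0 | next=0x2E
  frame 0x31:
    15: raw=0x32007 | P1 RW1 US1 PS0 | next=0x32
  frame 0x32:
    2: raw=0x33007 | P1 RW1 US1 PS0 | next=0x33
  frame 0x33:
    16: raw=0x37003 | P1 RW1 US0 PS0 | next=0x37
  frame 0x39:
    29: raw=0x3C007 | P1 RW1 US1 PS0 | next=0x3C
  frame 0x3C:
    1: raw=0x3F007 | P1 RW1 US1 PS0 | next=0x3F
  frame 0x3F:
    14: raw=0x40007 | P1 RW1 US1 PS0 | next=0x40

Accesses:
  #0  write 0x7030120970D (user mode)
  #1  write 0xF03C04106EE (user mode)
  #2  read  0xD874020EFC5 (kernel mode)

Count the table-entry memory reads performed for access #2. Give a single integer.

Trace:
#0 VA=0x7030120970D (w,user):
  L0 @0x22[14] → 0x25007  P=1,RW=1,US=1,PS=0
  L1 @0x25[12] → 0x28007  P=1,RW=1,US=1,PS=0
  L2 @0x28[9] → 0x2C007  P=1,RW=1,US=1,PS=0
  L3 @0x2C[9] → 0x2E007  P=1,RW=1,US=1,PS=0
  ✓ 0x2E70D  — 4 lookups
#1 VA=0xF03C04106EE (w,user):
  L0 @0x22[30] → 0x31007  P=1,RW=1,US=1,PS=0
  L1 @0x31[15] → 0x32007  P=1,RW=1,US=1,PS=0
  L2 @0x32[2] → 0x33007  P=1,RW=1,US=1,PS=0
  L3 @0x33[16] → 0x37003  P=1,RW=1,US=0,PS=0
  ✗ PROTECTION_VIOLATION  [4 reads]
#2 VA=0xD874020EFC5 (r,kernel):
  L0 @0x22[27] → 0x39007  P=1,RW=1,US=1,PS=0
  L1 @0x39[29] → 0x3C007  P=1,RW=1,US=1,PS=0
  L2 @0x3C[1] → 0x3F007  P=1,RW=1,US=1,PS=0
  L3 @0x3F[14] → 0x40007  P=1,RW=1,US=1,PS=0
  ✓ 0x40FC5  — 4 lookups

Entries read for #2: 4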